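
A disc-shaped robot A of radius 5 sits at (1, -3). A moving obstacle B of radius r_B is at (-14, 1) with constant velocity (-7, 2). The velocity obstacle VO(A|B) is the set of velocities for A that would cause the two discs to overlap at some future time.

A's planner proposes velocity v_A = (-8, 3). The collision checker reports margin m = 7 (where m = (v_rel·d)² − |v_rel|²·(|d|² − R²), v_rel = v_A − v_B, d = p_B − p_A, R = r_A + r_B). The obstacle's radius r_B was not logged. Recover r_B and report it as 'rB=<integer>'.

m = 7
d = (-15, 4);  v_rel = (-1, 1),  |v_rel|² = 2
v_rel×d = (-1)·(4) − (1)·(-15) = 11
since m = R²·2 − 11²:  R² = (121 + 7) / 2 = 64
R = √64 = 8  ⇒  r_B = 8 − 5 = 3

rB=3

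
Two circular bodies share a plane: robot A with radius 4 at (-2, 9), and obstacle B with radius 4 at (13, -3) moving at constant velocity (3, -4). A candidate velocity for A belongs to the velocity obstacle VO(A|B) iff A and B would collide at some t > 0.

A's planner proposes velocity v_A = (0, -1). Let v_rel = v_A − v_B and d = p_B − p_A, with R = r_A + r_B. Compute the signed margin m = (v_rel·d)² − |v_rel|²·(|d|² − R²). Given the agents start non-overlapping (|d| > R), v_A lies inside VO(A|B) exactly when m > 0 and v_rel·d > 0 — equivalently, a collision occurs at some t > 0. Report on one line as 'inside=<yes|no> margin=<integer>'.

d = (15, -12),  |d|² = 369;  R = 4+4 = 8,  c = 369−8² = 305
v_rel = (-3, 3),  |v_rel|² = 18;  v_rel·d = (-3)·(15) + (3)·(-12) = -81
18·t² + 162·t + 305 = 0  ⇒  m = (-81)² − 18·305 = 1071
m = 1071 > 0,  v_rel·d = -81 < 0  ⇒  outside

inside=no margin=1071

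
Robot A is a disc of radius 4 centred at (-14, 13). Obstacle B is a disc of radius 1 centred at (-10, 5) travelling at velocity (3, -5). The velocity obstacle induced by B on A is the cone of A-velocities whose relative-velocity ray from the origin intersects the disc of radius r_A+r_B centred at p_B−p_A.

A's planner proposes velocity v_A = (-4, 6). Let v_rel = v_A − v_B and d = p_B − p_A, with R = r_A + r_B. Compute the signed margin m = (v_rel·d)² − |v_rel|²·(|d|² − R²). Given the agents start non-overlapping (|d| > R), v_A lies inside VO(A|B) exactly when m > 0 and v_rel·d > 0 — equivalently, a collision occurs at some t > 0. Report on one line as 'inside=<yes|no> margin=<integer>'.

d = (4, -8),  |d|² = 80;  R = 4+1 = 5,  c = 80−5² = 55
v_rel = (-7, 11),  |v_rel|² = 170;  v_rel·d = (-7)·(4) + (11)·(-8) = -116
170·t² + 232·t + 55 = 0  ⇒  m = (-116)² − 170·55 = 4106
m = 4106 > 0,  v_rel·d = -116 < 0  ⇒  outside

inside=no margin=4106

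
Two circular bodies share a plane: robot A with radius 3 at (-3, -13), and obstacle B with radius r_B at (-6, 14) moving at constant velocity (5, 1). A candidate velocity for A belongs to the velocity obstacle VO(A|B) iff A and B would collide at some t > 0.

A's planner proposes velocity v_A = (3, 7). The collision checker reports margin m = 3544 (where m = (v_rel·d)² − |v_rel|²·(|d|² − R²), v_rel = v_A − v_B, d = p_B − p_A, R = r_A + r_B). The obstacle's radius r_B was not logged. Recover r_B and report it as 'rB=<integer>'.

m = 3544
d = (-3, 27);  v_rel = (-2, 6),  |v_rel|² = 40
v_rel×d = (-2)·(27) − (6)·(-3) = -36
since m = R²·40 − (-36)²:  R² = (1296 + 3544) / 40 = 121
R = √121 = 11  ⇒  r_B = 11 − 3 = 8

rB=8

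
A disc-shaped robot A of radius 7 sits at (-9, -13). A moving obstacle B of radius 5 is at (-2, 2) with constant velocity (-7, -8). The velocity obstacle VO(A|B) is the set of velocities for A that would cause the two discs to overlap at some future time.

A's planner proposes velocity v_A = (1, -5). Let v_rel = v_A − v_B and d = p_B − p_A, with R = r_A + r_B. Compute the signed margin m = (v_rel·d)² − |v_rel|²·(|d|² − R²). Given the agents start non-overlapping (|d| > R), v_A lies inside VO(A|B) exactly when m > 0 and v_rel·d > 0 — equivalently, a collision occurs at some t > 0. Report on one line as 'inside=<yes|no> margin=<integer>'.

d = (7, 15),  |d|² = 274;  R = 7+5 = 12,  c = 274−12² = 130
v_rel = (8, 3),  |v_rel|² = 73;  v_rel·d = (8)·(7) + (3)·(15) = 101
73·t² − 202·t + 130 = 0  ⇒  m = 101² − 73·130 = 711
m = 711 > 0,  v_rel·d = 101 > 0  ⇒  inside

inside=yes margin=711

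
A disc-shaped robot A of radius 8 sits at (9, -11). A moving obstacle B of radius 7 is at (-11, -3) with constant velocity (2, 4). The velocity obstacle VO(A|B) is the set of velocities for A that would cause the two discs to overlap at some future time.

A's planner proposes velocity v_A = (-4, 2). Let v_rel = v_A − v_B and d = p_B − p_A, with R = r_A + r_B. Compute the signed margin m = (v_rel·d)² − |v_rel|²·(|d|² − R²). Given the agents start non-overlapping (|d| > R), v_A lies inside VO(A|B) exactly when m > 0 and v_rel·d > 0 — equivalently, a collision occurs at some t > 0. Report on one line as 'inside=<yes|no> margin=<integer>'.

d = (-20, 8),  |d|² = 464;  R = 8+7 = 15,  c = 464−15² = 239
v_rel = (-6, -2),  |v_rel|² = 40;  v_rel·d = (-6)·(-20) + (-2)·(8) = 104
40·t² − 208·t + 239 = 0  ⇒  m = 104² − 40·239 = 1256
m = 1256 > 0,  v_rel·d = 104 > 0  ⇒  inside

inside=yes margin=1256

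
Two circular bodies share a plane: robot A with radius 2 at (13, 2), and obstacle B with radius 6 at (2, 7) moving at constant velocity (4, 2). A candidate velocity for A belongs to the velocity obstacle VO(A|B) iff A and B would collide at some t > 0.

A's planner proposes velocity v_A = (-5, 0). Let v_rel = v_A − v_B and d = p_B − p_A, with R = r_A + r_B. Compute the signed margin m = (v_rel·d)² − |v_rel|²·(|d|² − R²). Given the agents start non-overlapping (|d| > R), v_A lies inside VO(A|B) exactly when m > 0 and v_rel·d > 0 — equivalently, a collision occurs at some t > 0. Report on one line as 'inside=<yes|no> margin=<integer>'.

d = (-11, 5),  |d|² = 146;  R = 2+6 = 8,  c = 146−8² = 82
v_rel = (-9, -2),  |v_rel|² = 85;  v_rel·d = (-9)·(-11) + (-2)·(5) = 89
85·t² − 178·t + 82 = 0  ⇒  m = 89² − 85·82 = 951
m = 951 > 0,  v_rel·d = 89 > 0  ⇒  inside

inside=yes margin=951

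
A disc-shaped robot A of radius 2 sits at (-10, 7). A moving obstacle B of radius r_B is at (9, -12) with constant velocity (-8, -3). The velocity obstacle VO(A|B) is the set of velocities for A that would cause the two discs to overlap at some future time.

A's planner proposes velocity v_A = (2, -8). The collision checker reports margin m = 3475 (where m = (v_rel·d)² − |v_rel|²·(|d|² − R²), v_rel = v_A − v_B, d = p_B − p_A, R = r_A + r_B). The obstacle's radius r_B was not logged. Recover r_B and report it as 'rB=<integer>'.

m = 3475
d = (19, -19);  v_rel = (10, -5),  |v_rel|² = 125
v_rel×d = (10)·(-19) − (-5)·(19) = -95
since m = R²·125 − (-95)²:  R² = (9025 + 3475) / 125 = 100
R = √100 = 10  ⇒  r_B = 10 − 2 = 8

rB=8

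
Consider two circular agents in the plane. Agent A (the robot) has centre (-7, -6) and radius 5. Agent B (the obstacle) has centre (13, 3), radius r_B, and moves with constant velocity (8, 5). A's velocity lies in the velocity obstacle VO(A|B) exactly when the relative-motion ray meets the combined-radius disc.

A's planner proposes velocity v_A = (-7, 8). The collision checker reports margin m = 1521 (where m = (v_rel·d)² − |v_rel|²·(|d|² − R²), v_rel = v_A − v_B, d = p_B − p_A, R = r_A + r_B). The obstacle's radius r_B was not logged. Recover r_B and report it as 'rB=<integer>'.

m = 1521
d = (20, 9);  v_rel = (-15, 3),  |v_rel|² = 234
v_rel×d = (-15)·(9) − (3)·(20) = -195
since m = R²·234 − (-195)²:  R² = (38025 + 1521) / 234 = 169
R = √169 = 13  ⇒  r_B = 13 − 5 = 8

rB=8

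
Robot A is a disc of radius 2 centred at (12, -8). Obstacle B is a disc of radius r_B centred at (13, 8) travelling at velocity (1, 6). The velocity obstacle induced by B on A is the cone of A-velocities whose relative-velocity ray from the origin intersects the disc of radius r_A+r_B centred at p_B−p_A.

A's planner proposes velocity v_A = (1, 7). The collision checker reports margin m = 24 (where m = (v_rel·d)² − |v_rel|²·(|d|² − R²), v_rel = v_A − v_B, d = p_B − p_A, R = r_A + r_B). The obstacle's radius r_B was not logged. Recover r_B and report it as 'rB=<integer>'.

m = 24
d = (1, 16);  v_rel = (0, 1),  |v_rel|² = 1
v_rel×d = (0)·(16) − (1)·(1) = -1
since m = R²·1 − (-1)²:  R² = (1 + 24) / 1 = 25
R = √25 = 5  ⇒  r_B = 5 − 2 = 3

rB=3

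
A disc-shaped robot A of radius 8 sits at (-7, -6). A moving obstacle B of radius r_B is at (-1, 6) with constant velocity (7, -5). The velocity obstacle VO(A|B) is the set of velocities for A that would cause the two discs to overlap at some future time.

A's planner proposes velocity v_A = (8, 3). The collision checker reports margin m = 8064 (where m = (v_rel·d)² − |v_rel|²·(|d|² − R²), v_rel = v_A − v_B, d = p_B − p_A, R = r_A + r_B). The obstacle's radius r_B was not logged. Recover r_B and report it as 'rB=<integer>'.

m = 8064
d = (6, 12);  v_rel = (1, 8),  |v_rel|² = 65
v_rel×d = (1)·(12) − (8)·(6) = -36
since m = R²·65 − (-36)²:  R² = (1296 + 8064) / 65 = 144
R = √144 = 12  ⇒  r_B = 12 − 8 = 4

rB=4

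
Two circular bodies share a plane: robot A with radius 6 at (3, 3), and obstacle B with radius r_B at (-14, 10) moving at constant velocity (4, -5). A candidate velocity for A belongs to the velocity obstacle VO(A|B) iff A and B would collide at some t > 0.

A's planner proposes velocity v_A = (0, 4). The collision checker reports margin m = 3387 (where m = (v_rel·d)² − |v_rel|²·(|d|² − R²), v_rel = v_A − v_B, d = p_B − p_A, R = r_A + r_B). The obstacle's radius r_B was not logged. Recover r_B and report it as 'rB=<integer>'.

m = 3387
d = (-17, 7);  v_rel = (-4, 9),  |v_rel|² = 97
v_rel×d = (-4)·(7) − (9)·(-17) = 125
since m = R²·97 − 125²:  R² = (15625 + 3387) / 97 = 196
R = √196 = 14  ⇒  r_B = 14 − 6 = 8

rB=8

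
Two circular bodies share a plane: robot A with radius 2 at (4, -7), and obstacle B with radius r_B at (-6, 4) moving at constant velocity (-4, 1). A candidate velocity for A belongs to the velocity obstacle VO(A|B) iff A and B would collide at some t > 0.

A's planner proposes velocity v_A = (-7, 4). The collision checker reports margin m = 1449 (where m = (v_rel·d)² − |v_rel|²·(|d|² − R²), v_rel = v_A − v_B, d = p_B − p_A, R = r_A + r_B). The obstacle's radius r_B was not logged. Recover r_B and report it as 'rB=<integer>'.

m = 1449
d = (-10, 11);  v_rel = (-3, 3),  |v_rel|² = 18
v_rel×d = (-3)·(11) − (3)·(-10) = -3
since m = R²·18 − (-3)²:  R² = (9 + 1449) / 18 = 81
R = √81 = 9  ⇒  r_B = 9 − 2 = 7

rB=7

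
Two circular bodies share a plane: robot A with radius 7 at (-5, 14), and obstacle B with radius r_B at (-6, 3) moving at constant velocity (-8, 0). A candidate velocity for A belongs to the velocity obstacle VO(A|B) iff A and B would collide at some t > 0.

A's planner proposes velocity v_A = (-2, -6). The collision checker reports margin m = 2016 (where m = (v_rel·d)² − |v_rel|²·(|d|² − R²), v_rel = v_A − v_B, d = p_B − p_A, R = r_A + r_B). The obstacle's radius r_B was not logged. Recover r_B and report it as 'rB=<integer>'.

m = 2016
d = (-1, -11);  v_rel = (6, -6),  |v_rel|² = 72
v_rel×d = (6)·(-11) − (-6)·(-1) = -72
since m = R²·72 − (-72)²:  R² = (5184 + 2016) / 72 = 100
R = √100 = 10  ⇒  r_B = 10 − 7 = 3

rB=3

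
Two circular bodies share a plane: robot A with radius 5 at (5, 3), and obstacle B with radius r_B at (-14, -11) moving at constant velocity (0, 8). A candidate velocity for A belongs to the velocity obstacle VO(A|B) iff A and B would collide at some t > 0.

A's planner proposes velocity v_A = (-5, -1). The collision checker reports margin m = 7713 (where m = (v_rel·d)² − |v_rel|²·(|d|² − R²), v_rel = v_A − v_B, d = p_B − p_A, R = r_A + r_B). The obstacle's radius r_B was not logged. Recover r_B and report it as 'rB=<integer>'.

m = 7713
d = (-19, -14);  v_rel = (-5, -9),  |v_rel|² = 106
v_rel×d = (-5)·(-14) − (-9)·(-19) = -101
since m = R²·106 − (-101)²:  R² = (10201 + 7713) / 106 = 169
R = √169 = 13  ⇒  r_B = 13 − 5 = 8

rB=8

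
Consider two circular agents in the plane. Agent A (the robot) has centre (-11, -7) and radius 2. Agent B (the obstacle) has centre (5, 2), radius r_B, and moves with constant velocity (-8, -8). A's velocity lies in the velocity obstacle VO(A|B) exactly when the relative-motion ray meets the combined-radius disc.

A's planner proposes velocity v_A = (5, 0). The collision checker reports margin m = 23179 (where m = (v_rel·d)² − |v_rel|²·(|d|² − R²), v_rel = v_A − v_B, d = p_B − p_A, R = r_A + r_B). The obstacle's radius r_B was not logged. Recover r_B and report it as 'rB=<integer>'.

m = 23179
d = (16, 9);  v_rel = (13, 8),  |v_rel|² = 233
v_rel×d = (13)·(9) − (8)·(16) = -11
since m = R²·233 − (-11)²:  R² = (121 + 23179) / 233 = 100
R = √100 = 10  ⇒  r_B = 10 − 2 = 8

rB=8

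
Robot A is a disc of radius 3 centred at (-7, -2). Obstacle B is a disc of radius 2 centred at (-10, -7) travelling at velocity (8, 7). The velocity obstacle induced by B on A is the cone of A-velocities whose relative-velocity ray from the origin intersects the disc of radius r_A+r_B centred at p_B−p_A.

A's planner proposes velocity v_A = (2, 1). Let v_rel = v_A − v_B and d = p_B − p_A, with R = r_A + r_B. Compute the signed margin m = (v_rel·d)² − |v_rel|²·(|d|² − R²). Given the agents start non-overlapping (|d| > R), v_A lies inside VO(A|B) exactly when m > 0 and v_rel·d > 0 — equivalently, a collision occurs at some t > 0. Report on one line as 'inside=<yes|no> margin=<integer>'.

d = (-3, -5),  |d|² = 34;  R = 3+2 = 5,  c = 34−5² = 9
v_rel = (-6, -6),  |v_rel|² = 72;  v_rel·d = (-6)·(-3) + (-6)·(-5) = 48
72·t² − 96·t + 9 = 0  ⇒  m = 48² − 72·9 = 1656
m = 1656 > 0,  v_rel·d = 48 > 0  ⇒  inside

inside=yes margin=1656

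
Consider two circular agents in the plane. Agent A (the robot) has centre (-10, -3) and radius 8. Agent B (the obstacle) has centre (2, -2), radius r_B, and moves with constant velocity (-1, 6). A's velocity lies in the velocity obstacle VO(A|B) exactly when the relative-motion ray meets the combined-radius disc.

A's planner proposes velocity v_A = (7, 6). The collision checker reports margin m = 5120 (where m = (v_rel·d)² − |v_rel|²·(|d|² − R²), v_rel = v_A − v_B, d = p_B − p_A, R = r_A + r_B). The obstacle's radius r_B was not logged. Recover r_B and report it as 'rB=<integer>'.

m = 5120
d = (12, 1);  v_rel = (8, 0),  |v_rel|² = 64
v_rel×d = (8)·(1) − (0)·(12) = 8
since m = R²·64 − 8²:  R² = (64 + 5120) / 64 = 81
R = √81 = 9  ⇒  r_B = 9 − 8 = 1

rB=1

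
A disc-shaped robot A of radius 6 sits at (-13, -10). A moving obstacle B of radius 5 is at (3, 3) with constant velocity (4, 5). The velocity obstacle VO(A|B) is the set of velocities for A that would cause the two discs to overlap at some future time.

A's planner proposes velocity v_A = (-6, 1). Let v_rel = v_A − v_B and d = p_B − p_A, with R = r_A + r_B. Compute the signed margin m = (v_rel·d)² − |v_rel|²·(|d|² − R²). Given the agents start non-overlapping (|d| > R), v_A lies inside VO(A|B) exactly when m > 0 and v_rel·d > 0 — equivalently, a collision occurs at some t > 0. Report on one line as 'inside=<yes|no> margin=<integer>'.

d = (16, 13),  |d|² = 425;  R = 6+5 = 11,  c = 425−11² = 304
v_rel = (-10, -4),  |v_rel|² = 116;  v_rel·d = (-10)·(16) + (-4)·(13) = -212
116·t² + 424·t + 304 = 0  ⇒  m = (-212)² − 116·304 = 9680
m = 9680 > 0,  v_rel·d = -212 < 0  ⇒  outside

inside=no margin=9680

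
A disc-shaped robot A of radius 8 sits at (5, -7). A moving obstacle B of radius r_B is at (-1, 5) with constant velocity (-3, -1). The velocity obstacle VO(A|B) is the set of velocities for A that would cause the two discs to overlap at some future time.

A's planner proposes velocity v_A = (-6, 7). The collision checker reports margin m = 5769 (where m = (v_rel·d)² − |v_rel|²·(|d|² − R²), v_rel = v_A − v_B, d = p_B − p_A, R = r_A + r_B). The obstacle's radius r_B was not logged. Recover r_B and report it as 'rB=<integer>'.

m = 5769
d = (-6, 12);  v_rel = (-3, 8),  |v_rel|² = 73
v_rel×d = (-3)·(12) − (8)·(-6) = 12
since m = R²·73 − 12²:  R² = (144 + 5769) / 73 = 81
R = √81 = 9  ⇒  r_B = 9 − 8 = 1

rB=1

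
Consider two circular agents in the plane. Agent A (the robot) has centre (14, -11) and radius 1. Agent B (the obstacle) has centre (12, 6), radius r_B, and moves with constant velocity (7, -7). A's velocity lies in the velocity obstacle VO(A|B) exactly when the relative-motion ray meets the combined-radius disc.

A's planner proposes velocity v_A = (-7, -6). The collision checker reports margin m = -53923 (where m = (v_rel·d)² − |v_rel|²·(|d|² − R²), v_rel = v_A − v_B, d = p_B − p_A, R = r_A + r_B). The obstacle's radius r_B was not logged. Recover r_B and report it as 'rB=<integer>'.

m = -53923
d = (-2, 17);  v_rel = (-14, 1),  |v_rel|² = 197
v_rel×d = (-14)·(17) − (1)·(-2) = -236
since m = R²·197 − (-236)²:  R² = (55696 + -53923) / 197 = 9
R = √9 = 3  ⇒  r_B = 3 − 1 = 2

rB=2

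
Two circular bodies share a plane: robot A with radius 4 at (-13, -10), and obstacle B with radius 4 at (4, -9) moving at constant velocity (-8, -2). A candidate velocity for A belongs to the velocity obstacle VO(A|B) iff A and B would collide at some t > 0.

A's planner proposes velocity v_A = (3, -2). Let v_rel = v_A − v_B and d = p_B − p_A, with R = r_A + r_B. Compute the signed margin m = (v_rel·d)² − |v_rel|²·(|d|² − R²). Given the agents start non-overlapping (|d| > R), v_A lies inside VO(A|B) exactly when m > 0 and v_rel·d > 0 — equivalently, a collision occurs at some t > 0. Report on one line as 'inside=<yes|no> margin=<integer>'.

d = (17, 1),  |d|² = 290;  R = 4+4 = 8,  c = 290−8² = 226
v_rel = (11, 0),  |v_rel|² = 121;  v_rel·d = (11)·(17) + (0)·(1) = 187
121·t² − 374·t + 226 = 0  ⇒  m = 187² − 121·226 = 7623
m = 7623 > 0,  v_rel·d = 187 > 0  ⇒  inside

inside=yes margin=7623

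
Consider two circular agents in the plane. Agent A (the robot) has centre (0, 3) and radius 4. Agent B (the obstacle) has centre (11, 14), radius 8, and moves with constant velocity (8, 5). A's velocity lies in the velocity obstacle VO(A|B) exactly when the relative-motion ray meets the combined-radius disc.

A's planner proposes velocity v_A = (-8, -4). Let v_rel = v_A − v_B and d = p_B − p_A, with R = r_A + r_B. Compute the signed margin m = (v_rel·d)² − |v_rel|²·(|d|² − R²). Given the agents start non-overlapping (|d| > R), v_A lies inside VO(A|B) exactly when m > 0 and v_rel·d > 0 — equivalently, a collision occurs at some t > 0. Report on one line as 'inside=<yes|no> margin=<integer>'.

d = (11, 11),  |d|² = 242;  R = 4+8 = 12,  c = 242−12² = 98
v_rel = (-16, -9),  |v_rel|² = 337;  v_rel·d = (-16)·(11) + (-9)·(11) = -275
337·t² + 550·t + 98 = 0  ⇒  m = (-275)² − 337·98 = 42599
m = 42599 > 0,  v_rel·d = -275 < 0  ⇒  outside

inside=no margin=42599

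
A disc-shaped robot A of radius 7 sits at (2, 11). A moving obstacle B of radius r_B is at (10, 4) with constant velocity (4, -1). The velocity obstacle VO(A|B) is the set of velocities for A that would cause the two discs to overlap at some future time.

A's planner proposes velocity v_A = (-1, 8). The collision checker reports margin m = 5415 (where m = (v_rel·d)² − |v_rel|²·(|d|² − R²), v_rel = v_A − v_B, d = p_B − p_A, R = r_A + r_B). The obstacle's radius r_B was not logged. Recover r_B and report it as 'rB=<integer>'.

m = 5415
d = (8, -7);  v_rel = (-5, 9),  |v_rel|² = 106
v_rel×d = (-5)·(-7) − (9)·(8) = -37
since m = R²·106 − (-37)²:  R² = (1369 + 5415) / 106 = 64
R = √64 = 8  ⇒  r_B = 8 − 7 = 1

rB=1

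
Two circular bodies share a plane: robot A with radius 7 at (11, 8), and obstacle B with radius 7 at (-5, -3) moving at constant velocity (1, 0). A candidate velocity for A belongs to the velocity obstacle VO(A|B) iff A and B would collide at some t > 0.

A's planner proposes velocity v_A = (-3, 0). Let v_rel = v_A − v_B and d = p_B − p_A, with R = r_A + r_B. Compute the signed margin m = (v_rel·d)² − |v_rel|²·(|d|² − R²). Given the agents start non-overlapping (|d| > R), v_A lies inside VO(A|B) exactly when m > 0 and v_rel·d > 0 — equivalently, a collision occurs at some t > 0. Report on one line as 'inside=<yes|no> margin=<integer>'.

d = (-16, -11),  |d|² = 377;  R = 7+7 = 14,  c = 377−14² = 181
v_rel = (-4, 0),  |v_rel|² = 16;  v_rel·d = (-4)·(-16) + (0)·(-11) = 64
16·t² − 128·t + 181 = 0  ⇒  m = 64² − 16·181 = 1200
m = 1200 > 0,  v_rel·d = 64 > 0  ⇒  inside

inside=yes margin=1200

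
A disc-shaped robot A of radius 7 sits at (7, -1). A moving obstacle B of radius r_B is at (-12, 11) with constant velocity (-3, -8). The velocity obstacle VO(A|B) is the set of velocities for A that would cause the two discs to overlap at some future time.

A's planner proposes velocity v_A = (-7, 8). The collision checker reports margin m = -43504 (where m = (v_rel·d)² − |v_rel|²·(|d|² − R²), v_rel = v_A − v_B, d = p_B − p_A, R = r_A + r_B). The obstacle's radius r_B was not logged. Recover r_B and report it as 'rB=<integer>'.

m = -43504
d = (-19, 12);  v_rel = (-4, 16),  |v_rel|² = 272
v_rel×d = (-4)·(12) − (16)·(-19) = 256
since m = R²·272 − 256²:  R² = (65536 + -43504) / 272 = 81
R = √81 = 9  ⇒  r_B = 9 − 7 = 2

rB=2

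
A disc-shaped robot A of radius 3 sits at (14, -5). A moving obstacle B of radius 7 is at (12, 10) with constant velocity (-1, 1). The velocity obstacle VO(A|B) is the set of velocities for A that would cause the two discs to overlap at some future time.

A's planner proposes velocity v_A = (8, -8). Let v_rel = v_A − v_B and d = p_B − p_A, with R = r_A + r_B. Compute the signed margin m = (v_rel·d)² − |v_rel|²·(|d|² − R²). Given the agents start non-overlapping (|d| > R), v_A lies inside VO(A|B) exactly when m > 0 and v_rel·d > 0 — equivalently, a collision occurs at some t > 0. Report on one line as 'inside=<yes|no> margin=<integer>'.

d = (-2, 15),  |d|² = 229;  R = 3+7 = 10,  c = 229−10² = 129
v_rel = (9, -9),  |v_rel|² = 162;  v_rel·d = (9)·(-2) + (-9)·(15) = -153
162·t² + 306·t + 129 = 0  ⇒  m = (-153)² − 162·129 = 2511
m = 2511 > 0,  v_rel·d = -153 < 0  ⇒  outside

inside=no margin=2511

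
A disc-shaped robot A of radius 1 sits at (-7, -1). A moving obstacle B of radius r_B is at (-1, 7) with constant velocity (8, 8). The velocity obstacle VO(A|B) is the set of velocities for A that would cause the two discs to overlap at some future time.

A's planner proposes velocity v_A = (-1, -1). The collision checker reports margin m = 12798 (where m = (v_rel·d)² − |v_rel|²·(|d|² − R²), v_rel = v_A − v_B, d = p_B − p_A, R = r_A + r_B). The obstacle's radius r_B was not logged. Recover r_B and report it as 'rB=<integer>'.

m = 12798
d = (6, 8);  v_rel = (-9, -9),  |v_rel|² = 162
v_rel×d = (-9)·(8) − (-9)·(6) = -18
since m = R²·162 − (-18)²:  R² = (324 + 12798) / 162 = 81
R = √81 = 9  ⇒  r_B = 9 − 1 = 8

rB=8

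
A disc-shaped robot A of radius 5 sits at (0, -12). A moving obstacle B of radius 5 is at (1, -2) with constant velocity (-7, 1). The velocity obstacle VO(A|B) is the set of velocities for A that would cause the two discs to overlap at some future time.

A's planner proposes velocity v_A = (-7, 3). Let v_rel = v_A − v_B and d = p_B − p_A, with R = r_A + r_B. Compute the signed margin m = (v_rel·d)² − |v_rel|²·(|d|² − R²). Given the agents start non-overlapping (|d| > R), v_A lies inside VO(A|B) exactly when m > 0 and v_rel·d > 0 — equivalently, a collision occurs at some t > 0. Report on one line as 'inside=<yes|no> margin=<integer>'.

d = (1, 10),  |d|² = 101;  R = 5+5 = 10,  c = 101−10² = 1
v_rel = (0, 2),  |v_rel|² = 4;  v_rel·d = (0)·(1) + (2)·(10) = 20
4·t² − 40·t + 1 = 0  ⇒  m = 20² − 4·1 = 396
m = 396 > 0,  v_rel·d = 20 > 0  ⇒  inside

inside=yes margin=396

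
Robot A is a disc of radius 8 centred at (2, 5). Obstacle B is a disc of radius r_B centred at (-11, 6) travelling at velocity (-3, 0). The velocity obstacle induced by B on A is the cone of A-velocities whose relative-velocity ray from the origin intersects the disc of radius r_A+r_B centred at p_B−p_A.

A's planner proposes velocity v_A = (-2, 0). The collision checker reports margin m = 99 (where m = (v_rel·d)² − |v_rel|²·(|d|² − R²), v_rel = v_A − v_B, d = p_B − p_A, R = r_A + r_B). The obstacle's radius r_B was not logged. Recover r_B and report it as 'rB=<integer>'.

m = 99
d = (-13, 1);  v_rel = (1, 0),  |v_rel|² = 1
v_rel×d = (1)·(1) − (0)·(-13) = 1
since m = R²·1 − 1²:  R² = (1 + 99) / 1 = 100
R = √100 = 10  ⇒  r_B = 10 − 8 = 2

rB=2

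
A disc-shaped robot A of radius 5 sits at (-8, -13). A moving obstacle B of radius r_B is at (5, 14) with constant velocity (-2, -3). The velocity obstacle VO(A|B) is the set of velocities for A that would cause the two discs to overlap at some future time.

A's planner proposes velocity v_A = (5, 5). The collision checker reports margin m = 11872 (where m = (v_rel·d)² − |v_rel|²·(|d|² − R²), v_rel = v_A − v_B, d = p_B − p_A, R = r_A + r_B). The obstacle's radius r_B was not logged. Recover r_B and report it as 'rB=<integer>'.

m = 11872
d = (13, 27);  v_rel = (7, 8),  |v_rel|² = 113
v_rel×d = (7)·(27) − (8)·(13) = 85
since m = R²·113 − 85²:  R² = (7225 + 11872) / 113 = 169
R = √169 = 13  ⇒  r_B = 13 − 5 = 8

rB=8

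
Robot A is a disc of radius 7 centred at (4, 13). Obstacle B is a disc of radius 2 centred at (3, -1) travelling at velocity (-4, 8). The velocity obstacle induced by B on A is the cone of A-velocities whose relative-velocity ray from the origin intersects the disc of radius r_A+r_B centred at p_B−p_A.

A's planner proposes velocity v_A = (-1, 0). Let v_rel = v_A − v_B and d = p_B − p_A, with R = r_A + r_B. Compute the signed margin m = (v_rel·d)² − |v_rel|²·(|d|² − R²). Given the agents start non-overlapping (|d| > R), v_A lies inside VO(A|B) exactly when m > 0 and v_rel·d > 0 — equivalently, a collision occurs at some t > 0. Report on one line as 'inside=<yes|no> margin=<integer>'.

d = (-1, -14),  |d|² = 197;  R = 7+2 = 9,  c = 197−9² = 116
v_rel = (3, -8),  |v_rel|² = 73;  v_rel·d = (3)·(-1) + (-8)·(-14) = 109
73·t² − 218·t + 116 = 0  ⇒  m = 109² − 73·116 = 3413
m = 3413 > 0,  v_rel·d = 109 > 0  ⇒  inside

inside=yes margin=3413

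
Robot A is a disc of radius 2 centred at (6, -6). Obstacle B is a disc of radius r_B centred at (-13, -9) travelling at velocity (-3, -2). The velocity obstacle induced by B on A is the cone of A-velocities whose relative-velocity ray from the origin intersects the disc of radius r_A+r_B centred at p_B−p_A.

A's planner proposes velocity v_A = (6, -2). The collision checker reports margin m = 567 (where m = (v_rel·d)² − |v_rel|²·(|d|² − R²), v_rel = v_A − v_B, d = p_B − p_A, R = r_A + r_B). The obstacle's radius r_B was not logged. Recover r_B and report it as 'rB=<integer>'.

m = 567
d = (-19, -3);  v_rel = (9, 0),  |v_rel|² = 81
v_rel×d = (9)·(-3) − (0)·(-19) = -27
since m = R²·81 − (-27)²:  R² = (729 + 567) / 81 = 16
R = √16 = 4  ⇒  r_B = 4 − 2 = 2

rB=2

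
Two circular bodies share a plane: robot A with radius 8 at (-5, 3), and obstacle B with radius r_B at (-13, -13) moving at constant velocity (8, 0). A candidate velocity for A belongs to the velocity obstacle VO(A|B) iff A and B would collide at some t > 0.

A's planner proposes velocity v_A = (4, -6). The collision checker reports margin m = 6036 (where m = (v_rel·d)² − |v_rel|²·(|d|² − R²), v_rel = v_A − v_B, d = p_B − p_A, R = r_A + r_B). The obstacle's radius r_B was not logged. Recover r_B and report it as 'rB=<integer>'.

m = 6036
d = (-8, -16);  v_rel = (-4, -6),  |v_rel|² = 52
v_rel×d = (-4)·(-16) − (-6)·(-8) = 16
since m = R²·52 − 16²:  R² = (256 + 6036) / 52 = 121
R = √121 = 11  ⇒  r_B = 11 − 8 = 3

rB=3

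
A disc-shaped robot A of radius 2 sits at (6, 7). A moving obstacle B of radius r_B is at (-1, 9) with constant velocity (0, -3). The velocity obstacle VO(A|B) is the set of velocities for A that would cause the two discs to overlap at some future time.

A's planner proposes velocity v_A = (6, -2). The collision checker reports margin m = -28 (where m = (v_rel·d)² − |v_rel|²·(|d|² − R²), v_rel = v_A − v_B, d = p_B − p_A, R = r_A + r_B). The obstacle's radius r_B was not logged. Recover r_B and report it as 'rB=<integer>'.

m = -28
d = (-7, 2);  v_rel = (6, 1),  |v_rel|² = 37
v_rel×d = (6)·(2) − (1)·(-7) = 19
since m = R²·37 − 19²:  R² = (361 + -28) / 37 = 9
R = √9 = 3  ⇒  r_B = 3 − 2 = 1

rB=1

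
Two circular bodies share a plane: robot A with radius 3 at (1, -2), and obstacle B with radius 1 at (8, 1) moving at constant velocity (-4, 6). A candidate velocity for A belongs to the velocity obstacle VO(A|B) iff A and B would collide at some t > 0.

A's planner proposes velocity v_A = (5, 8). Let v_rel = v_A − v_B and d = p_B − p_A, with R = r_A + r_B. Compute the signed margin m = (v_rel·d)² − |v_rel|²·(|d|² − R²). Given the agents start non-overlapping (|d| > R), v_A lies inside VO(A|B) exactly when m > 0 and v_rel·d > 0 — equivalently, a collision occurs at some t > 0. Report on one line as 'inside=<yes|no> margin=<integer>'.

d = (7, 3),  |d|² = 58;  R = 3+1 = 4,  c = 58−4² = 42
v_rel = (9, 2),  |v_rel|² = 85;  v_rel·d = (9)·(7) + (2)·(3) = 69
85·t² − 138·t + 42 = 0  ⇒  m = 69² − 85·42 = 1191
m = 1191 > 0,  v_rel·d = 69 > 0  ⇒  inside

inside=yes margin=1191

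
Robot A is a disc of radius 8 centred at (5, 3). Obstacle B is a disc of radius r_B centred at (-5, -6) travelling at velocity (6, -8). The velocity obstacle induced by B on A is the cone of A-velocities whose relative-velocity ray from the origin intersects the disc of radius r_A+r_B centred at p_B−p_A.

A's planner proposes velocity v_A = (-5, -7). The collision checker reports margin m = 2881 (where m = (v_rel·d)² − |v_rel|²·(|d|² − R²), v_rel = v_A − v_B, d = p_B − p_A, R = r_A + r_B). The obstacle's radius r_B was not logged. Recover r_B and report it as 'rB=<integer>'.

m = 2881
d = (-10, -9);  v_rel = (-11, 1),  |v_rel|² = 122
v_rel×d = (-11)·(-9) − (1)·(-10) = 109
since m = R²·122 − 109²:  R² = (11881 + 2881) / 122 = 121
R = √121 = 11  ⇒  r_B = 11 − 8 = 3

rB=3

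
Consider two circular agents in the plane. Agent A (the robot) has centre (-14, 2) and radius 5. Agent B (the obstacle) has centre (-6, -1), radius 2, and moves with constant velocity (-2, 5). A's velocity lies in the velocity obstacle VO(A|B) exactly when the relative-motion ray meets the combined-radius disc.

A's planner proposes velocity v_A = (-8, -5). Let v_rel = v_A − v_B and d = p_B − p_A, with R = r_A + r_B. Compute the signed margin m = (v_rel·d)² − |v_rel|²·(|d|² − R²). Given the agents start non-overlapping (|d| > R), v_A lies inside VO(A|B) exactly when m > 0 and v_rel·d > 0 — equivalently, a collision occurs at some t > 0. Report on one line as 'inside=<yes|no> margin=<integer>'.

d = (8, -3),  |d|² = 73;  R = 5+2 = 7,  c = 73−7² = 24
v_rel = (-6, -10),  |v_rel|² = 136;  v_rel·d = (-6)·(8) + (-10)·(-3) = -18
136·t² + 36·t + 24 = 0  ⇒  m = (-18)² − 136·24 = -2940
m = -2940 < 0,  v_rel·d = -18 < 0  ⇒  outside

inside=no margin=-2940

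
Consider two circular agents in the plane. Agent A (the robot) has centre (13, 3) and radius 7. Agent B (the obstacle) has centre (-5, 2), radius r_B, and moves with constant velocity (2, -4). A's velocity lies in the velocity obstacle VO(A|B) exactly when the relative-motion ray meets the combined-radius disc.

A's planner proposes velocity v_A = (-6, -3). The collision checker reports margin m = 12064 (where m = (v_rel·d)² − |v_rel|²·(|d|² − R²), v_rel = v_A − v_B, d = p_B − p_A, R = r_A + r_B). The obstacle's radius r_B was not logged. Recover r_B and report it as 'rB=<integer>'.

m = 12064
d = (-18, -1);  v_rel = (-8, 1),  |v_rel|² = 65
v_rel×d = (-8)·(-1) − (1)·(-18) = 26
since m = R²·65 − 26²:  R² = (676 + 12064) / 65 = 196
R = √196 = 14  ⇒  r_B = 14 − 7 = 7

rB=7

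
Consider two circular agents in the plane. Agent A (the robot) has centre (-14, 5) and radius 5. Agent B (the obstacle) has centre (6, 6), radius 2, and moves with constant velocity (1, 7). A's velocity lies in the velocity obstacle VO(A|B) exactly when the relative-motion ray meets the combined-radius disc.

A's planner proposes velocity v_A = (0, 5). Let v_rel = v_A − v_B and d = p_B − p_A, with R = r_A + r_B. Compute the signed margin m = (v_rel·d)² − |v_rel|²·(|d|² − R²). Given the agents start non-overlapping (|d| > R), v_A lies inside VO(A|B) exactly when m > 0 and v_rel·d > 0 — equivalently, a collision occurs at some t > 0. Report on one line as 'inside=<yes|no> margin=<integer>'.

d = (20, 1),  |d|² = 401;  R = 5+2 = 7,  c = 401−7² = 352
v_rel = (-1, -2),  |v_rel|² = 5;  v_rel·d = (-1)·(20) + (-2)·(1) = -22
5·t² + 44·t + 352 = 0  ⇒  m = (-22)² − 5·352 = -1276
m = -1276 < 0,  v_rel·d = -22 < 0  ⇒  outside

inside=no margin=-1276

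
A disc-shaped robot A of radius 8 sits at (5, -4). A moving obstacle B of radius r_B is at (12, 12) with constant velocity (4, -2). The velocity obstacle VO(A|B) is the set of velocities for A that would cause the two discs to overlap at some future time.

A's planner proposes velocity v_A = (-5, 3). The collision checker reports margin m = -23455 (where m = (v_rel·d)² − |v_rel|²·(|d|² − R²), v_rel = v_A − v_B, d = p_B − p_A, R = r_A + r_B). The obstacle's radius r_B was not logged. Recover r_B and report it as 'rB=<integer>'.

m = -23455
d = (7, 16);  v_rel = (-9, 5),  |v_rel|² = 106
v_rel×d = (-9)·(16) − (5)·(7) = -179
since m = R²·106 − (-179)²:  R² = (32041 + -23455) / 106 = 81
R = √81 = 9  ⇒  r_B = 9 − 8 = 1

rB=1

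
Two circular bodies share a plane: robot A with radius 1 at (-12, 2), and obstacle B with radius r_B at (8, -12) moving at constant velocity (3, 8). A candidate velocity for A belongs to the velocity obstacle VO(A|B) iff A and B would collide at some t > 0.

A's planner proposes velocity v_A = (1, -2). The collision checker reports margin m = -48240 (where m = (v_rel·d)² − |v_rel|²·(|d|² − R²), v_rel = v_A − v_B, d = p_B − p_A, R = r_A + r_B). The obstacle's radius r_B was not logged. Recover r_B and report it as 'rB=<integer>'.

m = -48240
d = (20, -14);  v_rel = (-2, -10),  |v_rel|² = 104
v_rel×d = (-2)·(-14) − (-10)·(20) = 228
since m = R²·104 − 228²:  R² = (51984 + -48240) / 104 = 36
R = √36 = 6  ⇒  r_B = 6 − 1 = 5

rB=5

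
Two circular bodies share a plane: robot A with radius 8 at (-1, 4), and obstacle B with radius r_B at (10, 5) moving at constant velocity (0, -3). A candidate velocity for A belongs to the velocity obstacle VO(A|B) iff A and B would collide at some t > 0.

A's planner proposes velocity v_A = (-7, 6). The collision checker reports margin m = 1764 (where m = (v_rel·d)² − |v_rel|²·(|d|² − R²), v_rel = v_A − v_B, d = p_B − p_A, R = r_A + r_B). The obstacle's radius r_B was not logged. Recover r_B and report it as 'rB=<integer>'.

m = 1764
d = (11, 1);  v_rel = (-7, 9),  |v_rel|² = 130
v_rel×d = (-7)·(1) − (9)·(11) = -106
since m = R²·130 − (-106)²:  R² = (11236 + 1764) / 130 = 100
R = √100 = 10  ⇒  r_B = 10 − 8 = 2

rB=2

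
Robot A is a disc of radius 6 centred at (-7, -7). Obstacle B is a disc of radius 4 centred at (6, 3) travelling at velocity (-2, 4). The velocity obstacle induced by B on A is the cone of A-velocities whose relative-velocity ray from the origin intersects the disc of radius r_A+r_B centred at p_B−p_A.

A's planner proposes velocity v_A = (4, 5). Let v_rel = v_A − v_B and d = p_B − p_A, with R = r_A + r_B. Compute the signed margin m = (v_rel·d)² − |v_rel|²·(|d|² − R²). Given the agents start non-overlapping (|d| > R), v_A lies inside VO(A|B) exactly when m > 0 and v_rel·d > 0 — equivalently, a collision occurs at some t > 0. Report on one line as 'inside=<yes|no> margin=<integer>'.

d = (13, 10),  |d|² = 269;  R = 6+4 = 10,  c = 269−10² = 169
v_rel = (6, 1),  |v_rel|² = 37;  v_rel·d = (6)·(13) + (1)·(10) = 88
37·t² − 176·t + 169 = 0  ⇒  m = 88² − 37·169 = 1491
m = 1491 > 0,  v_rel·d = 88 > 0  ⇒  inside

inside=yes margin=1491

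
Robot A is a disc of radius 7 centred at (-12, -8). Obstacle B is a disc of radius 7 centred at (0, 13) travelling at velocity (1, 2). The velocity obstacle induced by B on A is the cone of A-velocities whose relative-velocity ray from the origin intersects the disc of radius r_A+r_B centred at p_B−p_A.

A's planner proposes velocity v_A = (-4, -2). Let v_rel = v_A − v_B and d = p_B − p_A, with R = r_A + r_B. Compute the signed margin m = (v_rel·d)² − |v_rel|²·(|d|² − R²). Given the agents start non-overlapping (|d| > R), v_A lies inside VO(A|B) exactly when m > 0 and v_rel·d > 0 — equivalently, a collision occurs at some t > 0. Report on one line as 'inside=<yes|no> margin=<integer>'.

d = (12, 21),  |d|² = 585;  R = 7+7 = 14,  c = 585−14² = 389
v_rel = (-5, -4),  |v_rel|² = 41;  v_rel·d = (-5)·(12) + (-4)·(21) = -144
41·t² + 288·t + 389 = 0  ⇒  m = (-144)² − 41·389 = 4787
m = 4787 > 0,  v_rel·d = -144 < 0  ⇒  outside

inside=no margin=4787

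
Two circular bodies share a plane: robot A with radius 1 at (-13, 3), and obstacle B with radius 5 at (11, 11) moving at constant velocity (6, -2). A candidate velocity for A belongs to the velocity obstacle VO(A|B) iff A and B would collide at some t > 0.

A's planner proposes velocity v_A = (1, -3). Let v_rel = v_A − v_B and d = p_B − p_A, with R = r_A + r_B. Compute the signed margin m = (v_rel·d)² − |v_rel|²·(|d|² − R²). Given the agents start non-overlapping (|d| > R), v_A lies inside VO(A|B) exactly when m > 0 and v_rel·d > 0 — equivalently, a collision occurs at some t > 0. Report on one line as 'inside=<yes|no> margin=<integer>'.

d = (24, 8),  |d|² = 640;  R = 1+5 = 6,  c = 640−6² = 604
v_rel = (-5, -1),  |v_rel|² = 26;  v_rel·d = (-5)·(24) + (-1)·(8) = -128
26·t² + 256·t + 604 = 0  ⇒  m = (-128)² − 26·604 = 680
m = 680 > 0,  v_rel·d = -128 < 0  ⇒  outside

inside=no margin=680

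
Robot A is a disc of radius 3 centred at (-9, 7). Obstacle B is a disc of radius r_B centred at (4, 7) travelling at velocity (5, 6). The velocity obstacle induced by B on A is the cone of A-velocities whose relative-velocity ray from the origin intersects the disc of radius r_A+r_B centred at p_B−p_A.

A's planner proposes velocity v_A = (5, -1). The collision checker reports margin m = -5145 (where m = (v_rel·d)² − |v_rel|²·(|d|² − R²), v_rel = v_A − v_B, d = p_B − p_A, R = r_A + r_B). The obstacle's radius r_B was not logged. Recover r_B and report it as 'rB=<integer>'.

m = -5145
d = (13, 0);  v_rel = (0, -7),  |v_rel|² = 49
v_rel×d = (0)·(0) − (-7)·(13) = 91
since m = R²·49 − 91²:  R² = (8281 + -5145) / 49 = 64
R = √64 = 8  ⇒  r_B = 8 − 3 = 5

rB=5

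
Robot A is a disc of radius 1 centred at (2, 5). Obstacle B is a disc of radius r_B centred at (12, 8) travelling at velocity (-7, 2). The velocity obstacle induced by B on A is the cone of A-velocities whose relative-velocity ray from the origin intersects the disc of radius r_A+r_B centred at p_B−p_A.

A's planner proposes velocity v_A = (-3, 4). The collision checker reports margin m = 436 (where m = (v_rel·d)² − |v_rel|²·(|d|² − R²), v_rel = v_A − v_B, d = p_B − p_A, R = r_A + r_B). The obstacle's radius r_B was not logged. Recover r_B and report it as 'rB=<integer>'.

m = 436
d = (10, 3);  v_rel = (4, 2),  |v_rel|² = 20
v_rel×d = (4)·(3) − (2)·(10) = -8
since m = R²·20 − (-8)²:  R² = (64 + 436) / 20 = 25
R = √25 = 5  ⇒  r_B = 5 − 1 = 4

rB=4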